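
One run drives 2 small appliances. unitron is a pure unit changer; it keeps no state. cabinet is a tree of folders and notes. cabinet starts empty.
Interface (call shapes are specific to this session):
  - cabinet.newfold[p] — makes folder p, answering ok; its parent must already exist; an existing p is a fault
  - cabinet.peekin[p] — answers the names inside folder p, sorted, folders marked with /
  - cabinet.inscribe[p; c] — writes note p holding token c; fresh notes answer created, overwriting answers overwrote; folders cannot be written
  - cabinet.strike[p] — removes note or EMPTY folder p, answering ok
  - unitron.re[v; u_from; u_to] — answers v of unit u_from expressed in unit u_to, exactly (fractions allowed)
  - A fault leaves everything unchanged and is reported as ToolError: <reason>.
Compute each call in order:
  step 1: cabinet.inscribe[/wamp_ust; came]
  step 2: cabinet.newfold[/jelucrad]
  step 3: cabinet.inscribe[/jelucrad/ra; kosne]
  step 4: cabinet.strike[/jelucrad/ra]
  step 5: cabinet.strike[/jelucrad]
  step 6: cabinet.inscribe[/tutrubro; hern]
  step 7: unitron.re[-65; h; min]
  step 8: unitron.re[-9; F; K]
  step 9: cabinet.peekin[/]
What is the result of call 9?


Answer: [tutrubro, wamp_ust]

Derivation:
>> cabinet.inscribe(p→/wamp_ust, c→came)
<< created
>> cabinet.newfold(p→/jelucrad)
<< ok
>> cabinet.inscribe(p→/jelucrad/ra, c→kosne)
<< created
>> cabinet.strike(p→/jelucrad/ra)
<< ok
>> cabinet.strike(p→/jelucrad)
<< ok
>> cabinet.inscribe(p→/tutrubro, c→hern)
<< created
>> unitron.re(v→-65, u_from→h, u_to→min)
<< -3900
>> unitron.re(v→-9, u_from→F, u_to→K)
<< 45067/180
>> cabinet.peekin(p→/)
<< [tutrubro, wamp_ust]


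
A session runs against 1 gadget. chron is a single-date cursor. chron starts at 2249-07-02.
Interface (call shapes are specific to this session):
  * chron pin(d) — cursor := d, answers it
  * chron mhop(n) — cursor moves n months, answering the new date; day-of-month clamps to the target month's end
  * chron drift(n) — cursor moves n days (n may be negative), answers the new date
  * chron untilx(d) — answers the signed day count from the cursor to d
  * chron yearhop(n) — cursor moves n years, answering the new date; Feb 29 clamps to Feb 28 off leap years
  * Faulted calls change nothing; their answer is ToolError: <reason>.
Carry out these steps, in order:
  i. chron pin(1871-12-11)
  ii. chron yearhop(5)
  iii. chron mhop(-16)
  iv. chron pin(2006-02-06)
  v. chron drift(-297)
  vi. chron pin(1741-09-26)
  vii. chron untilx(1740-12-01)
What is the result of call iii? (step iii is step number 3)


-- 1. chron pin(d: 1871-12-11) => 1871-12-11
-- 2. chron yearhop(n: 5) => 1876-12-11
-- 3. chron mhop(n: -16) => 1875-08-11
-- 4. chron pin(d: 2006-02-06) => 2006-02-06
-- 5. chron drift(n: -297) => 2005-04-15
-- 6. chron pin(d: 1741-09-26) => 1741-09-26
-- 7. chron untilx(d: 1740-12-01) => -299

Answer: 1875-08-11


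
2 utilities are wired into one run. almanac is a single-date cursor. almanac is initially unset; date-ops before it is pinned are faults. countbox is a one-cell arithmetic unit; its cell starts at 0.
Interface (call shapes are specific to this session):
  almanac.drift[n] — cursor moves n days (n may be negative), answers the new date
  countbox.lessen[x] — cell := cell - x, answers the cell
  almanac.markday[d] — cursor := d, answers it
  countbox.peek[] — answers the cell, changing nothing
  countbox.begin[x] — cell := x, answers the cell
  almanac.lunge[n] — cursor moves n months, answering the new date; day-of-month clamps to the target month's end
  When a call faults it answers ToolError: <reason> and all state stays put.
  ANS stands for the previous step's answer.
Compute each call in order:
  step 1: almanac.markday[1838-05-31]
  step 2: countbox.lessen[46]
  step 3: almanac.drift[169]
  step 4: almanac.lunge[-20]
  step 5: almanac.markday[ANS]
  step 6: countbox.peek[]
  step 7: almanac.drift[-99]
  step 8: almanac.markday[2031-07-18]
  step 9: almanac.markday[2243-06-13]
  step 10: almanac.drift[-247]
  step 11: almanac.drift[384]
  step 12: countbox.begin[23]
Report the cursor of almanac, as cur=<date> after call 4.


Answer: cur=1837-03-16

Derivation:
I call markday using 1838-05-31, which returns 1838-05-31.
I use lessen using 46, — result: -46.
I invoke drift using 169, which returns 1838-11-16.
Then lunge using -20, which returns 1837-03-16.
I run markday using ANS, which returns 1837-03-16.
I use peek, and see -46.
Now I run drift using -99, giving 1836-12-07.
I use markday using 2031-07-18: 2031-07-18.
I try markday using 2243-06-13, and get 2243-06-13.
I call drift using -247, which returns 2242-10-09.
Calling drift using 384, giving 2243-10-28.
Then begin using 23, — result: 23.


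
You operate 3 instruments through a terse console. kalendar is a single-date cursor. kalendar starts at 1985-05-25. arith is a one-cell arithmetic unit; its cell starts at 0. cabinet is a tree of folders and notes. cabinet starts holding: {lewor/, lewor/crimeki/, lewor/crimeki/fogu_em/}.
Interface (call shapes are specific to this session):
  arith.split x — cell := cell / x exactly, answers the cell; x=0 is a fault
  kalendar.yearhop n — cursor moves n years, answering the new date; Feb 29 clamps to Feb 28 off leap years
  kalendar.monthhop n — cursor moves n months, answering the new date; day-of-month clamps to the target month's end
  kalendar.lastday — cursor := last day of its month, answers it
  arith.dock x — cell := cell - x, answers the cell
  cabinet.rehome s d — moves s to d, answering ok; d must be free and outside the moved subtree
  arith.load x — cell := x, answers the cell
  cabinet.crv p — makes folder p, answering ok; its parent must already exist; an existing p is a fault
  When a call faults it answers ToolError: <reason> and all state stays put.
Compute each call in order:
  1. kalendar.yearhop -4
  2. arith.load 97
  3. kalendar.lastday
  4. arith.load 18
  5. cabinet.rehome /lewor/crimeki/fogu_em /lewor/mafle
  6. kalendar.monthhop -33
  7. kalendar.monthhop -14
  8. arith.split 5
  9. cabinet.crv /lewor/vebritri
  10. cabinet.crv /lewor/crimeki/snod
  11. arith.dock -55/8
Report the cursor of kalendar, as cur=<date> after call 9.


Answer: cur=1977-06-30

Derivation:
→ yearhop(n='-4')
← 1981-05-25
→ load(x='97')
← 97
→ lastday()
← 1981-05-31
→ load(x='18')
← 18
→ rehome(s='/lewor/crimeki/fogu_em', d='/lewor/mafle')
← ok
→ monthhop(n='-33')
← 1978-08-31
→ monthhop(n='-14')
← 1977-06-30
→ split(x='5')
← 18/5
→ crv(p='/lewor/vebritri')
← ok
→ crv(p='/lewor/crimeki/snod')
← ok
→ dock(x='-55/8')
← 419/40


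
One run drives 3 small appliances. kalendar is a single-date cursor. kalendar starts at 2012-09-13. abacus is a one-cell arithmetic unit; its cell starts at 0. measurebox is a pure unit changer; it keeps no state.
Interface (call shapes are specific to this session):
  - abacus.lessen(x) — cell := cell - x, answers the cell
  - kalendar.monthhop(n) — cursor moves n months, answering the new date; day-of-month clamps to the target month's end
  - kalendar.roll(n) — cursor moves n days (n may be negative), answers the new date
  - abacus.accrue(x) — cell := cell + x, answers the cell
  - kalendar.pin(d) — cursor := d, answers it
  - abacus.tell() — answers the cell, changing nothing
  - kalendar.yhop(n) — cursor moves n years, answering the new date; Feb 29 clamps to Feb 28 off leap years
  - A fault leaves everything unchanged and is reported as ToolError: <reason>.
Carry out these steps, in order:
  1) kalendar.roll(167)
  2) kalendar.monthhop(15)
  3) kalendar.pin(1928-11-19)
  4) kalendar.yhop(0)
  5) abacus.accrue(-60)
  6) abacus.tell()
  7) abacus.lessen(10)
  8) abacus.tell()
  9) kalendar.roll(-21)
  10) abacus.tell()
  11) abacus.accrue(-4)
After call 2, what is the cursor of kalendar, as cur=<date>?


-- 1. kalendar.roll(167) ~> 2013-02-27
-- 2. kalendar.monthhop(15) ~> 2014-05-27
-- 3. kalendar.pin(1928-11-19) ~> 1928-11-19
-- 4. kalendar.yhop(0) ~> 1928-11-19
-- 5. abacus.accrue(-60) ~> -60
-- 6. abacus.tell() ~> -60
-- 7. abacus.lessen(10) ~> -70
-- 8. abacus.tell() ~> -70
-- 9. kalendar.roll(-21) ~> 1928-10-29
-- 10. abacus.tell() ~> -70
-- 11. abacus.accrue(-4) ~> -74

Answer: cur=2014-05-27


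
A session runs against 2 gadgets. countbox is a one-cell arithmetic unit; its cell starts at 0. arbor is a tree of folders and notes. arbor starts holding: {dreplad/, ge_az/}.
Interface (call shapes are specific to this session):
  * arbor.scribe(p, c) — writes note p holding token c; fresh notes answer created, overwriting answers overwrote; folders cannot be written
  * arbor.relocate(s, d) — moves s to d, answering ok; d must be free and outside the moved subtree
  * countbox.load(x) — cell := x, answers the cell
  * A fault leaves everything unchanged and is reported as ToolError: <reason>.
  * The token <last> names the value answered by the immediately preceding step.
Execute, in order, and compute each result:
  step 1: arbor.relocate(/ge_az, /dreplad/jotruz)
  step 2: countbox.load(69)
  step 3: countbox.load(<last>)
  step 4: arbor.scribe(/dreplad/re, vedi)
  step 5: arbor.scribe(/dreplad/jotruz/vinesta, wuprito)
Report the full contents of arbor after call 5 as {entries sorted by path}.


Answer: {dreplad/, dreplad/jotruz/, dreplad/jotruz/vinesta=wuprito, dreplad/re=vedi}

Derivation:
[in] relocate s→/ge_az d→/dreplad/jotruz
:: ok
[in] load x→69
:: 69
[in] load x→<last>
:: 69
[in] scribe p→/dreplad/re c→vedi
:: created
[in] scribe p→/dreplad/jotruz/vinesta c→wuprito
:: created


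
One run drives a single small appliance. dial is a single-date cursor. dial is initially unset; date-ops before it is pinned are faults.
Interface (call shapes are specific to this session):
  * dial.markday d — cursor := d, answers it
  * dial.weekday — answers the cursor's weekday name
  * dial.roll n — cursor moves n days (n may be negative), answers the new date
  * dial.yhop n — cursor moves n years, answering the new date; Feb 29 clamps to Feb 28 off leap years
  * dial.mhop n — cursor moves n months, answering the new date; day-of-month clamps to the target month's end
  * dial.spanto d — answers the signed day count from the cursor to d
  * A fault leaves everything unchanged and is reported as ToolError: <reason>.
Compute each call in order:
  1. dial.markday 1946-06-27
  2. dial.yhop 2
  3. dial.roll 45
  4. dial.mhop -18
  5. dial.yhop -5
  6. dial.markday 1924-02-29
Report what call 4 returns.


// dial.markday(d→1946-06-27) -> 1946-06-27
// dial.yhop(n→2) -> 1948-06-27
// dial.roll(n→45) -> 1948-08-11
// dial.mhop(n→-18) -> 1947-02-11
// dial.yhop(n→-5) -> 1942-02-11
// dial.markday(d→1924-02-29) -> 1924-02-29

Answer: 1947-02-11


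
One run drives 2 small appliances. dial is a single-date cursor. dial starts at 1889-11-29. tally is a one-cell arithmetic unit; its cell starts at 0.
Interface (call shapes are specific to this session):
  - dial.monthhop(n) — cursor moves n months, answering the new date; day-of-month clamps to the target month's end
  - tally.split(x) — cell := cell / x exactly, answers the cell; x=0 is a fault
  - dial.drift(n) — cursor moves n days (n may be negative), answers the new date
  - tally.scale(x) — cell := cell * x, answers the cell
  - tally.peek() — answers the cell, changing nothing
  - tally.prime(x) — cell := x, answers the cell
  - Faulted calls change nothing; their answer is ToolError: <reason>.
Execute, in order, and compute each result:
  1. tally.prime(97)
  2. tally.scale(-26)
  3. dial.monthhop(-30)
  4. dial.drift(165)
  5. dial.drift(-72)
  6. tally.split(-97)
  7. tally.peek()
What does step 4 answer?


Do: prime[x→97]
See: 97
Do: scale[x→-26]
See: -2522
Do: monthhop[n→-30]
See: 1887-05-29
Do: drift[n→165]
See: 1887-11-10
Do: drift[n→-72]
See: 1887-08-30
Do: split[x→-97]
See: 26
Do: peek[]
See: 26

Answer: 1887-11-10


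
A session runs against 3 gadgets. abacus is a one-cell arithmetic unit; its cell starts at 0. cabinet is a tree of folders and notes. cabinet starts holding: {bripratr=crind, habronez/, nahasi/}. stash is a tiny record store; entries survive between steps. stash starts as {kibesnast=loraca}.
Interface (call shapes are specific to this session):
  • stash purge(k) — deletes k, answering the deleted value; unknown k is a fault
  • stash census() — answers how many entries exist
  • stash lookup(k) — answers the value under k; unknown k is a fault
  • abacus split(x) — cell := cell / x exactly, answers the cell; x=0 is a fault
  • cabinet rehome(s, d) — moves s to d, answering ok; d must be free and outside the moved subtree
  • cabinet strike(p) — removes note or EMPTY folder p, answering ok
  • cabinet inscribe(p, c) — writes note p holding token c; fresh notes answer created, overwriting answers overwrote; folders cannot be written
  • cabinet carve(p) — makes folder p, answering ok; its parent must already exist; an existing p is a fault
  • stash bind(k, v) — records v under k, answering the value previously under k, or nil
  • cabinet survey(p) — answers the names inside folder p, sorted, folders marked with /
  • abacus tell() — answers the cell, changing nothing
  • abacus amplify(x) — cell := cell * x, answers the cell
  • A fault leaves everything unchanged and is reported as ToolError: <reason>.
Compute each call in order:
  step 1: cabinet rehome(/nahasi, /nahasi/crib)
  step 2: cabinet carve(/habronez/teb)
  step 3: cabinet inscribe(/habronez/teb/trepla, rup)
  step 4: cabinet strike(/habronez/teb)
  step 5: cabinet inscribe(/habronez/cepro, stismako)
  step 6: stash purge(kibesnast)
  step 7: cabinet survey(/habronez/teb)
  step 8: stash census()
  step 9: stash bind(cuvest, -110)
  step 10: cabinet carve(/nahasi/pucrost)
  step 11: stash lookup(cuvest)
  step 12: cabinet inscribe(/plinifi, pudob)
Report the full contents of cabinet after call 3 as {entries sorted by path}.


Answer: {bripratr=crind, habronez/, habronez/teb/, habronez/teb/trepla=rup, nahasi/}

Derivation:
Calling cabinet rehome(s: /nahasi, d: /nahasi/crib), yielding ToolError: into itself.
I try cabinet carve(p: /habronez/teb), and observe ok.
I invoke cabinet inscribe(p: /habronez/teb/trepla, c: rup), → created.
I invoke cabinet strike(p: /habronez/teb): ToolError: not empty.
I call cabinet inscribe(p: /habronez/cepro, c: stismako), and get created.
I run stash purge(k: kibesnast), yielding loraca.
Then cabinet survey(p: /habronez/teb): [trepla].
Now I run stash census, yielding 0.
I invoke stash bind(k: cuvest, v: -110): nil.
Using cabinet carve(p: /nahasi/pucrost), which returns ok.
Then stash lookup(k: cuvest), giving -110.
I try cabinet inscribe(p: /plinifi, c: pudob), which returns created.


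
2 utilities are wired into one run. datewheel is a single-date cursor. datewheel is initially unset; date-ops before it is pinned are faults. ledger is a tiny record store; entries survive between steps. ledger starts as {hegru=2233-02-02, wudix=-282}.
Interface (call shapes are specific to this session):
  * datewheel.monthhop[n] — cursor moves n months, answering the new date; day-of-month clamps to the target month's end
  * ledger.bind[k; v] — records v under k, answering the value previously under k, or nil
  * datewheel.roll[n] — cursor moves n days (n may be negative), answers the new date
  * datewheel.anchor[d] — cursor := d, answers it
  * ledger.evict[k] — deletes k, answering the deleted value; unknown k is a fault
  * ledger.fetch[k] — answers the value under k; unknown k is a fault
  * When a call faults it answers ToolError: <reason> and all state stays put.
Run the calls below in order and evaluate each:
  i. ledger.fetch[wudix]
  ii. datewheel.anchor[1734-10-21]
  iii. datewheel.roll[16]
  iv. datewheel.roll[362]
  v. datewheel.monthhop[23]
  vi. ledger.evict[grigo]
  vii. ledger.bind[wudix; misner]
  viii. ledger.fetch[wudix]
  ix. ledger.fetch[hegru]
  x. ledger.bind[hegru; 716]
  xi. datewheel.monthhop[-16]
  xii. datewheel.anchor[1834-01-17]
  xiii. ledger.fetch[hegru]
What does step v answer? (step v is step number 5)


>> ledger.fetch(k='wudix')
<< -282
>> datewheel.anchor(d='1734-10-21')
<< 1734-10-21
>> datewheel.roll(n='16')
<< 1734-11-06
>> datewheel.roll(n='362')
<< 1735-11-03
>> datewheel.monthhop(n='23')
<< 1737-10-03
>> ledger.evict(k='grigo')
<< ToolError: no such key grigo
>> ledger.bind(k='wudix', v='misner')
<< -282
>> ledger.fetch(k='wudix')
<< misner
>> ledger.fetch(k='hegru')
<< 2233-02-02
>> ledger.bind(k='hegru', v='716')
<< 2233-02-02
>> datewheel.monthhop(n='-16')
<< 1736-06-03
>> datewheel.anchor(d='1834-01-17')
<< 1834-01-17
>> ledger.fetch(k='hegru')
<< 716

Answer: 1737-10-03


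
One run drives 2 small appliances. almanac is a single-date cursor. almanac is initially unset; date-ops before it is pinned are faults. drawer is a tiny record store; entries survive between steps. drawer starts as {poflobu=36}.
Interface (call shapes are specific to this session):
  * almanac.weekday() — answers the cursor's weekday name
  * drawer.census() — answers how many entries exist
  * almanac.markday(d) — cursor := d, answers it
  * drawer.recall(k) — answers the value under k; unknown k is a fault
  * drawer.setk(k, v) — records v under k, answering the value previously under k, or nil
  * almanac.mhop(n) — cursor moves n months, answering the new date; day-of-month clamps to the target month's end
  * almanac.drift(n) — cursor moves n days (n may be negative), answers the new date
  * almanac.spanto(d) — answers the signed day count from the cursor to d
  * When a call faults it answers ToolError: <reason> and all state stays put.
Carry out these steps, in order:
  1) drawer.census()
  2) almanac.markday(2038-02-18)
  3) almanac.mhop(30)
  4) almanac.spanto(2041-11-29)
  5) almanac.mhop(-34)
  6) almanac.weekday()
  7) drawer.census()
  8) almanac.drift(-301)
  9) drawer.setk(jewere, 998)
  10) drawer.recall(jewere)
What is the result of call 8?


Answer: 2036-12-21

Derivation:
$ drawer.census
  1
$ almanac.markday d=2038-02-18
  2038-02-18
$ almanac.mhop n=30
  2040-08-18
$ almanac.spanto d=2041-11-29
  468
$ almanac.mhop n=-34
  2037-10-18
$ almanac.weekday
  Sunday
$ drawer.census
  1
$ almanac.drift n=-301
  2036-12-21
$ drawer.setk k=jewere v=998
  nil
$ drawer.recall k=jewere
  998


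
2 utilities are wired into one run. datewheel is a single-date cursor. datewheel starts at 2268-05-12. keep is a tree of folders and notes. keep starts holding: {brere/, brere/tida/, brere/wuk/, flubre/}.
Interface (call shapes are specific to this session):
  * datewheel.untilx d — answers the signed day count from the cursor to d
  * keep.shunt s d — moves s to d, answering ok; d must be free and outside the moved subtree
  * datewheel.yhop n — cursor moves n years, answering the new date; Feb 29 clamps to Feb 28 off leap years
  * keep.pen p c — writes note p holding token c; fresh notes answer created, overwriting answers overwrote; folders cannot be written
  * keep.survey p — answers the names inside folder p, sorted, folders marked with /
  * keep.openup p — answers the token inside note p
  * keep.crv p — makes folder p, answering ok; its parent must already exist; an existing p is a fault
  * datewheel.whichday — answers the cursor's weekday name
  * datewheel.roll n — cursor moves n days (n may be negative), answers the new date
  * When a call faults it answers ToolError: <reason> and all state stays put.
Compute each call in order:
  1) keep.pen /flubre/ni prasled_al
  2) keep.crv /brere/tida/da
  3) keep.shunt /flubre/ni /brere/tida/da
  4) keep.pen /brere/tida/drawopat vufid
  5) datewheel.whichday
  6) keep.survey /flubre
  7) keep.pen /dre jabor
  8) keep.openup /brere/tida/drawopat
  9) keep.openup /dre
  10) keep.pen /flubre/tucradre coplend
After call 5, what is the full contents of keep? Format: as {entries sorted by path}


Answer: {brere/, brere/tida/, brere/tida/da/, brere/tida/drawopat=vufid, brere/wuk/, flubre/, flubre/ni=prasled_al}

Derivation:
Calling keep.pen(p=/flubre/ni, c=prasled_al), and get created.
I run keep.crv(p=/brere/tida/da), and get ok.
Calling keep.shunt(s=/flubre/ni, d=/brere/tida/da), → ToolError: exists.
Using keep.pen(p=/brere/tida/drawopat, c=vufid), and see created.
I try datewheel.whichday, — result: Tuesday.
Calling keep.survey(p=/flubre), → [ni].
I run keep.pen(p=/dre, c=jabor), which returns created.
Using keep.openup(p=/brere/tida/drawopat), and get vufid.
I use keep.openup(p=/dre), giving jabor.
I call keep.pen(p=/flubre/tucradre, c=coplend), → created.


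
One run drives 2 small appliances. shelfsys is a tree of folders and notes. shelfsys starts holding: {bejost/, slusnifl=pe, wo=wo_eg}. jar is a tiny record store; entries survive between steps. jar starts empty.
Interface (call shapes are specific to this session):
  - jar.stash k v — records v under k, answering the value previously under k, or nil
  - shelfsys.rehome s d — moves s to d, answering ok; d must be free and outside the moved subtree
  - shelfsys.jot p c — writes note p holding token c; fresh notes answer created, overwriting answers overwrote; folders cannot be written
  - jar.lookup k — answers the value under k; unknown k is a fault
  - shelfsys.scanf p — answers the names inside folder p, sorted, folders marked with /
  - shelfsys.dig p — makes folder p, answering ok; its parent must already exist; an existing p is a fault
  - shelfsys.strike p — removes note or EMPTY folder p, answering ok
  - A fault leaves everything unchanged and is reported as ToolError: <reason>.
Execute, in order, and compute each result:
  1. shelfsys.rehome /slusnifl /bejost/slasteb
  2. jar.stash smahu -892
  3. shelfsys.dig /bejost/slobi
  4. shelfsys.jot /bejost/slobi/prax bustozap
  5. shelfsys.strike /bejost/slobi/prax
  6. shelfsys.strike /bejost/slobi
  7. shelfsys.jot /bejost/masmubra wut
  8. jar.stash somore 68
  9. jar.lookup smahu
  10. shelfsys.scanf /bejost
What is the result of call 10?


Answer: [masmubra, slasteb]

Derivation:
Calling rehome passing s=/slusnifl, d=/bejost/slasteb, yielding ok.
Now I run stash passing k=smahu, v=-892, — result: nil.
Now I run dig passing p=/bejost/slobi, giving ok.
Then jot passing p=/bejost/slobi/prax, c=bustozap, giving created.
Invoking strike passing p=/bejost/slobi/prax, yielding ok.
I run strike passing p=/bejost/slobi: ok.
Calling jot passing p=/bejost/masmubra, c=wut: created.
Now I run stash passing k=somore, v=68, — result: nil.
I invoke lookup passing k=smahu, → -892.
I invoke scanf passing p=/bejost, giving [masmubra, slasteb].


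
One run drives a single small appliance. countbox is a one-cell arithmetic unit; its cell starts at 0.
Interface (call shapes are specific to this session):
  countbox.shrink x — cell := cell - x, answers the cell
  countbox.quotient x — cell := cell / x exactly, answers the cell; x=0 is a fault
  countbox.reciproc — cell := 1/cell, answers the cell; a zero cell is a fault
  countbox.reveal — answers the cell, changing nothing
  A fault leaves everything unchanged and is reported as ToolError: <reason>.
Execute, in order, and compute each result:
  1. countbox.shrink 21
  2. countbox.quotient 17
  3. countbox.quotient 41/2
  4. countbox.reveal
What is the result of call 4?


>> countbox.shrink(21)
<< -21
>> countbox.quotient(17)
<< -21/17
>> countbox.quotient(41/2)
<< -42/697
>> countbox.reveal()
<< -42/697

Answer: -42/697


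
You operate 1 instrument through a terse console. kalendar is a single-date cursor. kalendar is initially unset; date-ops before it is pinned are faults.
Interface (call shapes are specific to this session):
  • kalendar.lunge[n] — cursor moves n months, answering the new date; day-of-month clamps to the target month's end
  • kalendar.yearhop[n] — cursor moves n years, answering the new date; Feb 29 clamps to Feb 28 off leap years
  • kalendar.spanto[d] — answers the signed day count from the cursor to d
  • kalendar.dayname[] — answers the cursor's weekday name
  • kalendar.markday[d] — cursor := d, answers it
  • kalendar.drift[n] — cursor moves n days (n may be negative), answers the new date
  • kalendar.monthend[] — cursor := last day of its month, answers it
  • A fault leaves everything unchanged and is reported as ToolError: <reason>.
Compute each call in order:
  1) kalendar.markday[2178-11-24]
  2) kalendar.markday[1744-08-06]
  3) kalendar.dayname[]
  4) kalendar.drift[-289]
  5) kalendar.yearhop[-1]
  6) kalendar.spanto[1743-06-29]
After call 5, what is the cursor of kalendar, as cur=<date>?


→ kalendar.markday(d: 2178-11-24)
← 2178-11-24
→ kalendar.markday(d: 1744-08-06)
← 1744-08-06
→ kalendar.dayname()
← Thursday
→ kalendar.drift(n: -289)
← 1743-10-22
→ kalendar.yearhop(n: -1)
← 1742-10-22
→ kalendar.spanto(d: 1743-06-29)
← 250

Answer: cur=1742-10-22


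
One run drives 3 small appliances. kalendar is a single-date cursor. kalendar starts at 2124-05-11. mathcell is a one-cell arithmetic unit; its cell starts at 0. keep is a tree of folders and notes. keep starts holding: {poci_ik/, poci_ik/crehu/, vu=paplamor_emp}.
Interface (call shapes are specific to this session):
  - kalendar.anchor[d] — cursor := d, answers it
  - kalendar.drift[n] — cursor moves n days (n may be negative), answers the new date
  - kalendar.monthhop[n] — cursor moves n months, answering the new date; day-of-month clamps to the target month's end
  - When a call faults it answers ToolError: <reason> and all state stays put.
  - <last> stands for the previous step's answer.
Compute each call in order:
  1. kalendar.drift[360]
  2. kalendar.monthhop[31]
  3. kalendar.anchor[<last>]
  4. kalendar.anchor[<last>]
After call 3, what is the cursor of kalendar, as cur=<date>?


Answer: cur=2127-12-06

Derivation:
;; kalendar.drift(n: 360) : 2125-05-06
;; kalendar.monthhop(n: 31) : 2127-12-06
;; kalendar.anchor(d: <last>) : 2127-12-06
;; kalendar.anchor(d: <last>) : 2127-12-06


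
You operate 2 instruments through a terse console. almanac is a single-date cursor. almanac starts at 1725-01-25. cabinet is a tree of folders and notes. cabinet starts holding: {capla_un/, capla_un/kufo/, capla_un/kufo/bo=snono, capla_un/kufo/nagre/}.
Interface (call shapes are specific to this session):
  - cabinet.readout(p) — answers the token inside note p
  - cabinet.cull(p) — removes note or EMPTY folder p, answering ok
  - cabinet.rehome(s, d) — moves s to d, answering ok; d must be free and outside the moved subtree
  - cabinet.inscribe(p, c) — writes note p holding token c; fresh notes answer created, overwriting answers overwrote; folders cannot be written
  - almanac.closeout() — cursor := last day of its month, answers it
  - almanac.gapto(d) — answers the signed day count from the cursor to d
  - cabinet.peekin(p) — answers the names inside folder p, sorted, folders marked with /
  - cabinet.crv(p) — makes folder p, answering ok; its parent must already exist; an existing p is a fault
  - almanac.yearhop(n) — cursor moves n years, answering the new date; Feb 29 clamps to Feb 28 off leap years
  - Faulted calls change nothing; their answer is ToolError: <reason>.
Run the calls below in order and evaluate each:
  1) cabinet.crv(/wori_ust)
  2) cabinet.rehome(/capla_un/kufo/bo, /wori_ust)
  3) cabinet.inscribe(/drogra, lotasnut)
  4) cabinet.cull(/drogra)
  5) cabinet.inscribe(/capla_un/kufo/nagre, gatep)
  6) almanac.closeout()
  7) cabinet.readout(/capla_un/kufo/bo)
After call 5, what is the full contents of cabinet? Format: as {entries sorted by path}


Answer: {capla_un/, capla_un/kufo/, capla_un/kufo/bo=snono, capla_un/kufo/nagre/, wori_ust/}

Derivation:
% cabinet.crv p=/wori_ust
:: ok
% cabinet.rehome s=/capla_un/kufo/bo d=/wori_ust
:: ToolError: exists
% cabinet.inscribe p=/drogra c=lotasnut
:: created
% cabinet.cull p=/drogra
:: ok
% cabinet.inscribe p=/capla_un/kufo/nagre c=gatep
:: ToolError: is a directory
% almanac.closeout
:: 1725-01-31
% cabinet.readout p=/capla_un/kufo/bo
:: snono


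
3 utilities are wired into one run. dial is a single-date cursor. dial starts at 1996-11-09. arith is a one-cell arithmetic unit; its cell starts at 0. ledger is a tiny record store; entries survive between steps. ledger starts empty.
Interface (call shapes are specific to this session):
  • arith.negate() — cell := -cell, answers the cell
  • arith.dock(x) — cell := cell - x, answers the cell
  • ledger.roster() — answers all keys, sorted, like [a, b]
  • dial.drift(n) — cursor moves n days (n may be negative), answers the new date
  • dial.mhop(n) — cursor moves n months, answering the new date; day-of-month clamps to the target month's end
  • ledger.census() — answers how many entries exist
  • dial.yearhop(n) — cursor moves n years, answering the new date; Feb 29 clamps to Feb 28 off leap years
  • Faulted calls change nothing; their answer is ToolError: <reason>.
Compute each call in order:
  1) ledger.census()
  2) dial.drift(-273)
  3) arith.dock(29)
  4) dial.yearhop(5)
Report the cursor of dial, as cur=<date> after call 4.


Answer: cur=2001-02-10

Derivation:
Do: ledger.census[]
See: 0
Do: dial.drift[n='-273']
See: 1996-02-10
Do: arith.dock[x='29']
See: -29
Do: dial.yearhop[n='5']
See: 2001-02-10


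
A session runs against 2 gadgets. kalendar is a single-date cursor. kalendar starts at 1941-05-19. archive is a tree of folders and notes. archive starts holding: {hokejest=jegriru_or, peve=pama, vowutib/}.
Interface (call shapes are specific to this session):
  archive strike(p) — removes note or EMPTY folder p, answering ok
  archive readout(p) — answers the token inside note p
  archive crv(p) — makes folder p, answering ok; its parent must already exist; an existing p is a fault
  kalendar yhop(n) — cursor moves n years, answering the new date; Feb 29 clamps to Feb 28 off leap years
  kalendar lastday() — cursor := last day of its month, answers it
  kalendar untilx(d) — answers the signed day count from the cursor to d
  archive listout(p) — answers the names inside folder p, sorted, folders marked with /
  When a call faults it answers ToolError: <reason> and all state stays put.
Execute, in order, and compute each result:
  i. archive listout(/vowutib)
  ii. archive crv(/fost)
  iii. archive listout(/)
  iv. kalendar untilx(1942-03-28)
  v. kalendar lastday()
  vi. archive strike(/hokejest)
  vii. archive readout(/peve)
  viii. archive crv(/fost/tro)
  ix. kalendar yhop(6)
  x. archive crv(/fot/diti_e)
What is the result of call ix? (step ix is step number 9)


Answer: 1947-05-31

Derivation:
Act: archive listout[p=/vowutib]
Obs: []
Act: archive crv[p=/fost]
Obs: ok
Act: archive listout[p=/]
Obs: [fost/, hokejest, peve, vowutib/]
Act: kalendar untilx[d=1942-03-28]
Obs: 313
Act: kalendar lastday[]
Obs: 1941-05-31
Act: archive strike[p=/hokejest]
Obs: ok
Act: archive readout[p=/peve]
Obs: pama
Act: archive crv[p=/fost/tro]
Obs: ok
Act: kalendar yhop[n=6]
Obs: 1947-05-31
Act: archive crv[p=/fot/diti_e]
Obs: ToolError: no parent


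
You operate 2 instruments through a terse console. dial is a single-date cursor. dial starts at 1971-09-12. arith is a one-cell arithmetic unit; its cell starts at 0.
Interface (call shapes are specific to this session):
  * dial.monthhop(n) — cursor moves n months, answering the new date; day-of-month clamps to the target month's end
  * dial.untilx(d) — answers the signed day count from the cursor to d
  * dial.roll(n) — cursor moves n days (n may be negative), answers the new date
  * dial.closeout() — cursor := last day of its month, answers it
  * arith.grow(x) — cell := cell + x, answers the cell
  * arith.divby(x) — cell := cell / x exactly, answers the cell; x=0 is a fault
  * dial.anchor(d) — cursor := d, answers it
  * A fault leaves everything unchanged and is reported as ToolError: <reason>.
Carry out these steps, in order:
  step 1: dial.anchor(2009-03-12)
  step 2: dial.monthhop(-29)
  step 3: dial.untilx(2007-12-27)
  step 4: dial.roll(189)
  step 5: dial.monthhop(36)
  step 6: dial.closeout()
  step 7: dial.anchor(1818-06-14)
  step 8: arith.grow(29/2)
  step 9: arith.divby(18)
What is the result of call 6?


~$ dial.anchor 2009-03-12
  2009-03-12
~$ dial.monthhop -29
  2006-10-12
~$ dial.untilx 2007-12-27
  441
~$ dial.roll 189
  2007-04-19
~$ dial.monthhop 36
  2010-04-19
~$ dial.closeout
  2010-04-30
~$ dial.anchor 1818-06-14
  1818-06-14
~$ arith.grow 29/2
  29/2
~$ arith.divby 18
  29/36

Answer: 2010-04-30


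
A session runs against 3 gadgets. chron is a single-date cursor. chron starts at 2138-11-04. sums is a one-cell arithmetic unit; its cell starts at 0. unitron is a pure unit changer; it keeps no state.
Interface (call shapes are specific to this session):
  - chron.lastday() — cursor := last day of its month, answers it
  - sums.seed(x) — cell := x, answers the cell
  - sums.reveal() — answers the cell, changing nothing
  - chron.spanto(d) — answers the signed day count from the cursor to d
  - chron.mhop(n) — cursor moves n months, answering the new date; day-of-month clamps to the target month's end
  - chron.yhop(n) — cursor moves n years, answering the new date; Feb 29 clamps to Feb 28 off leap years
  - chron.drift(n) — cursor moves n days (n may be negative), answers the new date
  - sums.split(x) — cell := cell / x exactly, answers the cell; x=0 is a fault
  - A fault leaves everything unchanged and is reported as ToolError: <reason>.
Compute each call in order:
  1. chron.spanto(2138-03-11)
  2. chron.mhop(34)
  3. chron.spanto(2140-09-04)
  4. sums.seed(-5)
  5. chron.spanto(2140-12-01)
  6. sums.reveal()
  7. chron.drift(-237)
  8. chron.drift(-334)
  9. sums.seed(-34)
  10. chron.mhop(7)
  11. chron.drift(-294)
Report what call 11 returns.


Answer: 2139-11-22

Derivation:
Then spanto with 2138-03-11, yielding -238.
I try mhop with 34, yielding 2141-09-04.
I call spanto with 2140-09-04, giving -365.
Then seed with -5: -5.
I try spanto with 2140-12-01, yielding -277.
Using reveal(), and get -5.
Using drift with -237, — result: 2141-01-10.
I try drift with -334, → 2140-02-11.
I use seed with -34, and see -34.
Now I run mhop with 7, and get 2140-09-11.
I use drift with -294, and observe 2139-11-22.


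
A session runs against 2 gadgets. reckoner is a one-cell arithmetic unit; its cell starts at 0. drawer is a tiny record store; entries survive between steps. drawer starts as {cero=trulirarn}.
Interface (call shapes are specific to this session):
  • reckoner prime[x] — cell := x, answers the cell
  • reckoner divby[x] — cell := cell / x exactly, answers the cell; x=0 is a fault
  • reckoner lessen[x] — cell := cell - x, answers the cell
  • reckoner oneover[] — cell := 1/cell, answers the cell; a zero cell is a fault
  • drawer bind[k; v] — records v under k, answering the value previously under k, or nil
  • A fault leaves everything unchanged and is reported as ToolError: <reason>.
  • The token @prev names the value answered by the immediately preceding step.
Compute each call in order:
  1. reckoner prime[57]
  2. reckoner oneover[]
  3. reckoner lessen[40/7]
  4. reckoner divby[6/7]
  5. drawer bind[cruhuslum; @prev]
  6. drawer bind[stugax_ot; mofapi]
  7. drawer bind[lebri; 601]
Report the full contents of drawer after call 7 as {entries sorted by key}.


Answer: {cero=trulirarn, cruhuslum=-2273/342, lebri=601, stugax_ot=mofapi}

Derivation:
==> reckoner prime(57)
<== 57
==> reckoner oneover()
<== 1/57
==> reckoner lessen(40/7)
<== -2273/399
==> reckoner divby(6/7)
<== -2273/342
==> drawer bind(cruhuslum, @prev)
<== nil
==> drawer bind(stugax_ot, mofapi)
<== nil
==> drawer bind(lebri, 601)
<== nil


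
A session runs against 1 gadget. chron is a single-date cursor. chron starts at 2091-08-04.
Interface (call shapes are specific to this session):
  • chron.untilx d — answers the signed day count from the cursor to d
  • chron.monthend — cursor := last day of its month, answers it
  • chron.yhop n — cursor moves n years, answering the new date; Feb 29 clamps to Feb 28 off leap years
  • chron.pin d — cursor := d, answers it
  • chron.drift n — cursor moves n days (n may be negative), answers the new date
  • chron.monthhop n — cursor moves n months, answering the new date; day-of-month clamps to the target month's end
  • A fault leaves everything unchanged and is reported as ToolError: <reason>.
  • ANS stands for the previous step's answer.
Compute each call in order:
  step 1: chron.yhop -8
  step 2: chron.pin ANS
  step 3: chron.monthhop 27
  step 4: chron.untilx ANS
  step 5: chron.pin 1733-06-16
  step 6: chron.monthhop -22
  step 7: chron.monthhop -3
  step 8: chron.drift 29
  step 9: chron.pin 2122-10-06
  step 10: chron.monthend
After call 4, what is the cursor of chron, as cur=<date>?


Answer: cur=2085-11-04

Derivation:
I try chron.yhop(n=-8), and see 2083-08-04.
I run chron.pin(d=ANS): 2083-08-04.
I invoke chron.monthhop(n=27): 2085-11-04.
Using chron.untilx(d=ANS), and see 0.
I run chron.pin(d=1733-06-16), — result: 1733-06-16.
I use chron.monthhop(n=-22), yielding 1731-08-16.
Next I call chron.monthhop(n=-3), giving 1731-05-16.
Next I call chron.drift(n=29), giving 1731-06-14.
I use chron.pin(d=2122-10-06), giving 2122-10-06.
Invoking chron.monthend(), — result: 2122-10-31.


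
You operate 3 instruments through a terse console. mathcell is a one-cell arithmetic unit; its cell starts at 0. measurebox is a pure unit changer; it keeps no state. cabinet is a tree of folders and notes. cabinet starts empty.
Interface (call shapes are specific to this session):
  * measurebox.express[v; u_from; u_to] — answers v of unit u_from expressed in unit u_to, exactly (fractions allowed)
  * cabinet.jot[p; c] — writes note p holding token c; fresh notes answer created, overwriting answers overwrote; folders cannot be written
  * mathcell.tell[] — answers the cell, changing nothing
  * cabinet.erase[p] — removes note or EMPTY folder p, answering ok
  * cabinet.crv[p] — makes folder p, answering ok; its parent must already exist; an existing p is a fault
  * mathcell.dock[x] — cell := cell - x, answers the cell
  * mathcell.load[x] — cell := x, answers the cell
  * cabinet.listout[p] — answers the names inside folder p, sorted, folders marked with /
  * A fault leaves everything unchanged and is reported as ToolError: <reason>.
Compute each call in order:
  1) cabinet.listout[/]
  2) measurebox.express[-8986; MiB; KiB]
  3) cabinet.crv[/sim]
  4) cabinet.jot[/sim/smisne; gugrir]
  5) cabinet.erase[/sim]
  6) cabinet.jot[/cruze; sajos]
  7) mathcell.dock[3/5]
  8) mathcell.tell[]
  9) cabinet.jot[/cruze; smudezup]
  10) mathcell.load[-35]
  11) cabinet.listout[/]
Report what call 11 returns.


Answer: [cruze, sim/]

Derivation:
Do: cabinet.listout[p: /]
See: []
Do: measurebox.express[v: -8986; u_from: MiB; u_to: KiB]
See: -9201664
Do: cabinet.crv[p: /sim]
See: ok
Do: cabinet.jot[p: /sim/smisne; c: gugrir]
See: created
Do: cabinet.erase[p: /sim]
See: ToolError: not empty
Do: cabinet.jot[p: /cruze; c: sajos]
See: created
Do: mathcell.dock[x: 3/5]
See: -3/5
Do: mathcell.tell[]
See: -3/5
Do: cabinet.jot[p: /cruze; c: smudezup]
See: overwrote
Do: mathcell.load[x: -35]
See: -35
Do: cabinet.listout[p: /]
See: [cruze, sim/]


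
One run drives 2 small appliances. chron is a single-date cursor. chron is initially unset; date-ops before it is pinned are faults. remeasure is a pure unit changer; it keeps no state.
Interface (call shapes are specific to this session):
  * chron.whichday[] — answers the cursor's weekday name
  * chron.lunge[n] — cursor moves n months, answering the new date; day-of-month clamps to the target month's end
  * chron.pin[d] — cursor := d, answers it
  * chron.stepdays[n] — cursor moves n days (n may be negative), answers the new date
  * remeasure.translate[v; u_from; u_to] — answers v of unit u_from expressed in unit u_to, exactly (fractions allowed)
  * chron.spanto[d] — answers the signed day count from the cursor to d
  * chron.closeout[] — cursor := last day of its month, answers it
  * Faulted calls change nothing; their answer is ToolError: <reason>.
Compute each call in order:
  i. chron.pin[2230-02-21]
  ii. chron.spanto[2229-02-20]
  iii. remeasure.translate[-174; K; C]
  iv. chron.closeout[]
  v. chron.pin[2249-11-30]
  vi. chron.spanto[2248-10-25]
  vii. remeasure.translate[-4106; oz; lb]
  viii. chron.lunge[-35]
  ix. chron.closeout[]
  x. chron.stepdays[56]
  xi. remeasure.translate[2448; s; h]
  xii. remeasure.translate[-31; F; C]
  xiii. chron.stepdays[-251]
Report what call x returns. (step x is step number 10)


Answer: 2247-02-25

Derivation:
→ chron.pin(2230-02-21)
← 2230-02-21
→ chron.spanto(2229-02-20)
← -366
→ remeasure.translate(-174, K, C)
← -8943/20
→ chron.closeout()
← 2230-02-28
→ chron.pin(2249-11-30)
← 2249-11-30
→ chron.spanto(2248-10-25)
← -401
→ remeasure.translate(-4106, oz, lb)
← -2053/8
→ chron.lunge(-35)
← 2246-12-30
→ chron.closeout()
← 2246-12-31
→ chron.stepdays(56)
← 2247-02-25
→ remeasure.translate(2448, s, h)
← 17/25
→ remeasure.translate(-31, F, C)
← -35
→ chron.stepdays(-251)
← 2246-06-19
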